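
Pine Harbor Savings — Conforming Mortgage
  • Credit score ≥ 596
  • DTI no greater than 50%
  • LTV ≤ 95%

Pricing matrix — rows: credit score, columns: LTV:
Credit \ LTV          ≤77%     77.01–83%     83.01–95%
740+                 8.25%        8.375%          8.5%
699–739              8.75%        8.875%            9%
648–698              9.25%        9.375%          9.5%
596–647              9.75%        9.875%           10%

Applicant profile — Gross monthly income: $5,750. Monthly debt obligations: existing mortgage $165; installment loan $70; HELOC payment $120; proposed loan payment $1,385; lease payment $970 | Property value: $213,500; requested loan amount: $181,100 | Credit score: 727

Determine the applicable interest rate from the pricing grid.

Credit score 727 ≥ 596; Total monthly debts = (165 + 70 + 120 + 1,385 + 970) = 2,710. DTI: 2,710 ÷ 5,750 = 47.1%, within the 50% cap
LTV: 181,100 ÷ 213,500 = 84.8%, within 95% cap
Credit 727 → row 699–739; LTV 84.8% → column 83.01–95%. Grid cell → 9%.

9%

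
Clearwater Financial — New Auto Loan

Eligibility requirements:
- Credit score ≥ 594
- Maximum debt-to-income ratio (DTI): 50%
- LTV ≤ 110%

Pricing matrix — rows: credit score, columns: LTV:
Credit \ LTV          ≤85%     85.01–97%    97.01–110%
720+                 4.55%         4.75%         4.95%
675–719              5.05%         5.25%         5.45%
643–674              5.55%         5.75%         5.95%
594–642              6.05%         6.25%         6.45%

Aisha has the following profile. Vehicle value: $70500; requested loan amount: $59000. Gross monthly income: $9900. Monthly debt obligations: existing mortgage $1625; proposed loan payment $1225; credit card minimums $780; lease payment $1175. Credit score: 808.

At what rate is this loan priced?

4.55%

Credit score 808 ≥ 594; Total monthly debts = (1,625 + 1,225 + 780 + 1,175) = 4,805. DTI = 4,805/9,900 = 48.5% ≤ 50%
LTV: 59,000 ÷ 70,500 = 83.7%, within 110% cap
Row: 808 falls in 720+. Column: 83.7% falls in ≤85%. Rate = 4.55%.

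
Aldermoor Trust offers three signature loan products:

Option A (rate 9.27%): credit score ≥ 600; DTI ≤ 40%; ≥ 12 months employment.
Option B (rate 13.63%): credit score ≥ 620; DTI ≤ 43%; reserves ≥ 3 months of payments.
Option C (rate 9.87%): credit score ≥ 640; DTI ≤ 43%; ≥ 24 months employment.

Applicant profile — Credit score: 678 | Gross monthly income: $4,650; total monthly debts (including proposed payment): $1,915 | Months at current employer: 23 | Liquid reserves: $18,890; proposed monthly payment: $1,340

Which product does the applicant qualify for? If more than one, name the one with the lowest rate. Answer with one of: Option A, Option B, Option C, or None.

Option B

DTI = 1,915/4,650 = 41.2%.
Reserves = 18,890/1,340 = 14.1 months.
Option A: score 678 ≥ 600; DTI 41.2% > 40%; employment 23 ≥ 12 mo → does not qualify.
Option B: score 678 ≥ 620; DTI 41.2% ≤ 43%; reserves 14.1 ≥ 3 mo → qualifies.
Option C: score 678 ≥ 640; DTI 41.2% ≤ 43%; employment 23 < 24 mo → does not qualify.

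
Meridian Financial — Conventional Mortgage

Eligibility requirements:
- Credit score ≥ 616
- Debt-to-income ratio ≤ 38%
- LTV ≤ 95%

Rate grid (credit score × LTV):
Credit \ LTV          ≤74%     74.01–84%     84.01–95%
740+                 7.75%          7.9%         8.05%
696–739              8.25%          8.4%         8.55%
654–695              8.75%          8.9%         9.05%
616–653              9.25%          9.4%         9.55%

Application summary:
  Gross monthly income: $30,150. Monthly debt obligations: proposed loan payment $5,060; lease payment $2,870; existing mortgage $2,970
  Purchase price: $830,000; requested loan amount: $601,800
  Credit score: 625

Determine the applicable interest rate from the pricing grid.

Credit score 625 ≥ 616; Total monthly debts = (5,060 + 2,870 + 2,970) = 10,900. Debt-to-income = 10,900/30,150 = 36.2% — meets 38% limit
Loan-to-value = 601,800/830,000 = 72.5% — pass (95% max)
Score 625 is in the 616–653 band; LTV 72.5% is in the ≤74% band → 9.25%.

9.25%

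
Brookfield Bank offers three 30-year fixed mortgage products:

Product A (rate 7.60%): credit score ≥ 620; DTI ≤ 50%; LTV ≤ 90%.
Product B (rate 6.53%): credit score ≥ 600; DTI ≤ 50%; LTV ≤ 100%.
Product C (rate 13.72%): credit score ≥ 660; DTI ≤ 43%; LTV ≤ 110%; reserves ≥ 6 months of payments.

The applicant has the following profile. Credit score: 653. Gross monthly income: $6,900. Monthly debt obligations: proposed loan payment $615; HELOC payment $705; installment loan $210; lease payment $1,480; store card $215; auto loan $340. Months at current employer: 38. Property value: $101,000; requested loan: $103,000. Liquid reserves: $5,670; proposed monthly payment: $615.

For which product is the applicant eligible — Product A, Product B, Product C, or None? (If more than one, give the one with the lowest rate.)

Total debts = (615 + 705 + 210 + 1,480 + 215 + 340) = 3,565; DTI = 3,565/6,900 = 51.7%.
LTV = 103,000/101,000 = 102%.
Reserves = 5,670/615 = 9.2 months.
Product A: score 653 ≥ 620; DTI 51.7% > 50%; LTV 102% > 90% → does not qualify.
Product B: score 653 ≥ 600; DTI 51.7% > 50%; LTV 102% > 100% → does not qualify.
Product C: score 653 < 660; DTI 51.7% > 43%; LTV 102% ≤ 110%; reserves 9.2 ≥ 6 mo → does not qualify.

None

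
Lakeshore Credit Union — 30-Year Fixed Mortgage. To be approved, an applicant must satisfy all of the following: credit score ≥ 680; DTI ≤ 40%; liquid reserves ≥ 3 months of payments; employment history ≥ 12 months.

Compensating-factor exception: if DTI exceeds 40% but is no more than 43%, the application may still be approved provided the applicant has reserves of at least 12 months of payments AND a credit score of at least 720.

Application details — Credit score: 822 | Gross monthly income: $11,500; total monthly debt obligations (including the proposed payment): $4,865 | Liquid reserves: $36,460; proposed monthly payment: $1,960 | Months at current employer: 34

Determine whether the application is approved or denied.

Credit score 822 ≥ 680 (meets base)
DTI: 4,865 ÷ 11,500 = 42.3%, over the 40% base limit.
Reserves: 36,460 ÷ 1,960 = 18.6 months (meets 3-month minimum)
Employment 34 ≥ 12 months
42.3% falls in the override range (40%–43%), so the compensating-factor test applies.
Reserves 18.6 ≥ 12 months; credit score 822 ≥ 720.
Both compensating conditions met → exception applies.

Approved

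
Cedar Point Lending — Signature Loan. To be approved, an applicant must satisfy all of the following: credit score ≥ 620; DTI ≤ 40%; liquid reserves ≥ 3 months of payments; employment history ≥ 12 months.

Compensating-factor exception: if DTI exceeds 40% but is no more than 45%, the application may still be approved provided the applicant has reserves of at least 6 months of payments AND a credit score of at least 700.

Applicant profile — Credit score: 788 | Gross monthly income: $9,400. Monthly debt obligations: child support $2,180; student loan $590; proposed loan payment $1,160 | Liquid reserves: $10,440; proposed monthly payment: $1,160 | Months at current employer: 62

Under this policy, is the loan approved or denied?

Credit score 788 ≥ 620 (meets base)
Total debts = (2,180 + 590 + 1,160) = 3,930. DTI: 3,930 ÷ 9,400 = 41.8%, over the 40% base limit.
Reserves = 10,440/1,160 = 9.0 months ≥ 3
Employment 62 ≥ 12 months
DTI 41.8% is within the 40%–45% exception band; checking compensating factors.
Override check — reserves: 9.0 mo (ok); score: 788 (ok).
Both compensating conditions met → exception applies.

Approved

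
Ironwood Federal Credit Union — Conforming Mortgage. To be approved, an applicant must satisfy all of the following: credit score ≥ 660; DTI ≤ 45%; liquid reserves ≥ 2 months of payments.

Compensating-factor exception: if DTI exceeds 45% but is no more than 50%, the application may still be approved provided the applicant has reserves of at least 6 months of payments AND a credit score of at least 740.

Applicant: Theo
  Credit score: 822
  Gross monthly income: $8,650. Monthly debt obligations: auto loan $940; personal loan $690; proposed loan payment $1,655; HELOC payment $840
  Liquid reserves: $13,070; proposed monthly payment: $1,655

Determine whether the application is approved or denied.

Approved

Credit score 822 ≥ 660 (meets base)
Total debts = (940 + 690 + 1,655 + 840) = 4,125. DTI = 4,125/8,650 = 47.7% > 45% — standard DTI limit exceeded.
Reserves: 13,070 ÷ 1,655 = 7.9 months (meets 2-month minimum)
47.7% falls in the override range (45%–50%), so the compensating-factor test applies.
Override check — reserves: 7.9 mo (ok); score: 822 (ok).
Both override conditions satisfied; DTI exception granted.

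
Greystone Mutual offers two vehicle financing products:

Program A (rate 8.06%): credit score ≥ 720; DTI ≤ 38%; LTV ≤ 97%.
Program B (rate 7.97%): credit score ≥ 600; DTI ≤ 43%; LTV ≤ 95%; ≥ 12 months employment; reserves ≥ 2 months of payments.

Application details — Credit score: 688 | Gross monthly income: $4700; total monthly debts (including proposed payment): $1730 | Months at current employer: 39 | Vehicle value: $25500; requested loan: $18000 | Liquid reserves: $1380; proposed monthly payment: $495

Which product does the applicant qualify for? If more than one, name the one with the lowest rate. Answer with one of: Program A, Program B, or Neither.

Program B

DTI = 1,730/4,700 = 36.8%.
LTV = 18,000/25,500 = 70.6%.
Reserves = 1,380/495 = 2.8 months.
Program A: score 688 < 720; DTI 36.8% ≤ 38%; LTV 70.6% ≤ 97% → does not qualify.
Program B: score 688 ≥ 600; DTI 36.8% ≤ 43%; LTV 70.6% ≤ 95%; employment 39 ≥ 12 mo; reserves 2.8 ≥ 2 mo → qualifies.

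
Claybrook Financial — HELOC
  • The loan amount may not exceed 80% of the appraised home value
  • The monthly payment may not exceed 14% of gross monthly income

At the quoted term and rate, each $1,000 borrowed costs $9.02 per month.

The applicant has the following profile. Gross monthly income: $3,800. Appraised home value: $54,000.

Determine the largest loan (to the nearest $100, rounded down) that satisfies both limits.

Payment cap: 14% × $3,800 = $532/month.
At $9.02 per $1,000, that supports 532/9.02 × 1,000 ≈ $58,980 → $58,900.
LTV cap: 80% × $54,000 = $43,200 → $43,200.
Binding constraint: loan-to-value.

$43,200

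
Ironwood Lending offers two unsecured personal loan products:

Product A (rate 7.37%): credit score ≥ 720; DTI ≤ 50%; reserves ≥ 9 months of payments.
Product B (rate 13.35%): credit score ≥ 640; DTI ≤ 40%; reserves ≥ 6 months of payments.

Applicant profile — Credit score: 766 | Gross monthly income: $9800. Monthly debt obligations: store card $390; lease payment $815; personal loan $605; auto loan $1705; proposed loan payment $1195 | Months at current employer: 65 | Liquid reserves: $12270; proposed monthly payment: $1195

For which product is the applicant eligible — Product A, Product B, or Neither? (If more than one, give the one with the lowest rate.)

Total debts = (390 + 815 + 605 + 1,705 + 1,195) = 4,710; DTI = 4,710/9,800 = 48.1%.
Reserves = 12,270/1,195 = 10.3 months.
Product A: score 766 ≥ 720; DTI 48.1% ≤ 50%; reserves 10.3 ≥ 9 mo → qualifies.
Product B: score 766 ≥ 640; DTI 48.1% > 40%; reserves 10.3 ≥ 6 mo → does not qualify.

Product A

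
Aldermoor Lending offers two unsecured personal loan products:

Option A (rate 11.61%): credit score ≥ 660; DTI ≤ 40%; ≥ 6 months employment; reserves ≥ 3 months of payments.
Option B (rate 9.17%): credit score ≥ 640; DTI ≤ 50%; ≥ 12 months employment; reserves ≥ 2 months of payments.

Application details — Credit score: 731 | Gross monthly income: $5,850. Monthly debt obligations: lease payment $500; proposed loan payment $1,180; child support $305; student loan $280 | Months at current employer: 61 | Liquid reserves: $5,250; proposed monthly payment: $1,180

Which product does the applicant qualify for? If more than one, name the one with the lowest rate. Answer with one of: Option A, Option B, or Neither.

Total debts = (500 + 1,180 + 305 + 280) = 2,265; DTI = 2,265/5,850 = 38.7%.
Reserves = 5,250/1,180 = 4.4 months.
Option A: score 731 ≥ 660; DTI 38.7% ≤ 40%; employment 61 ≥ 6 mo; reserves 4.4 ≥ 3 mo → qualifies.
Option B: score 731 ≥ 640; DTI 38.7% ≤ 50%; employment 61 ≥ 12 mo; reserves 4.4 ≥ 2 mo → qualifies.
Qualifying: Option A, Option B. Lowest rate is 9.17% → Option B.

Option B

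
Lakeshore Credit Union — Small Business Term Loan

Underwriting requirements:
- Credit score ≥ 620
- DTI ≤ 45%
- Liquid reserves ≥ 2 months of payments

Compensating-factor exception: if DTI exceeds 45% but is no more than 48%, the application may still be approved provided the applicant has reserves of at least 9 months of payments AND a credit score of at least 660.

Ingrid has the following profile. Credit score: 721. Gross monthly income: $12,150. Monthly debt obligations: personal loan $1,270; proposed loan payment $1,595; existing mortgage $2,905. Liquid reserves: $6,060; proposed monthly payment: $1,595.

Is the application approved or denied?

Denied

Credit score 721 ≥ 620 (meets base)
Total debts = (1,270 + 1,595 + 2,905) = 5,770. DTI = 5,770/12,150 = 47.5% > 45% — standard DTI limit exceeded.
Reserves: 6,060 ÷ 1,595 = 3.8 months (meets 2-month minimum)
DTI 47.5% is within the 45%–48% exception band; checking compensating factors.
Override check — reserves: 3.8 mo (short of 9); score: 721 (ok).
Override conditions not both satisfied; exception does not apply.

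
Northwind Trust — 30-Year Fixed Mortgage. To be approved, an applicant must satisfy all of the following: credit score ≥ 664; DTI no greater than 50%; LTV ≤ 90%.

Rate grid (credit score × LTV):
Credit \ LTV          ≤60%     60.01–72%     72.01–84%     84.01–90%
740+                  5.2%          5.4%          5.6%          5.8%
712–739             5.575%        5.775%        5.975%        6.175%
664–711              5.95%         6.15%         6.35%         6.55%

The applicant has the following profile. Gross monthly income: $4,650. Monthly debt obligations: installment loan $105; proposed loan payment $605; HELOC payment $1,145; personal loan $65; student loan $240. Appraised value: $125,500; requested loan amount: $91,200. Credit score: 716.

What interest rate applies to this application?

5.975%

Credit score 716 ≥ 664; Total monthly debts = (105 + 605 + 1,145 + 65 + 240) = 2,160. Debt-to-income = 2,160/4,650 = 46.5% — meets 50% limit
LTV: 91,200 ÷ 125,500 = 72.7%, within 90% cap
Credit 716 → row 712–739; LTV 72.7% → column 72.01–84%. Grid cell → 5.975%.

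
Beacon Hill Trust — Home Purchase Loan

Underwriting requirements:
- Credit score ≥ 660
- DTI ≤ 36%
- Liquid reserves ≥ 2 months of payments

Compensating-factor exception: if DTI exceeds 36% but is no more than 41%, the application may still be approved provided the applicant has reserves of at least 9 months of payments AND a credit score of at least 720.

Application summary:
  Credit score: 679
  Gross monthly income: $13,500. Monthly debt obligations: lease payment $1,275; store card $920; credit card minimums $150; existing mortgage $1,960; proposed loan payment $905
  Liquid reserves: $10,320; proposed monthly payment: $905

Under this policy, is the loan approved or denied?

Denied

Credit score 679 ≥ 660 (meets base)
Total debts = (1,275 + 920 + 150 + 1,960 + 905) = 5,210. DTI = 5,210/13,500 = 38.6% > 36% — standard DTI limit exceeded.
Reserves = 10,320/905 = 11.4 months ≥ 2
38.6% falls in the override range (36%–41%), so the compensating-factor test applies.
Override check — reserves: 11.4 mo (ok); score: 679 (below 720).
Override conditions not both satisfied; exception does not apply.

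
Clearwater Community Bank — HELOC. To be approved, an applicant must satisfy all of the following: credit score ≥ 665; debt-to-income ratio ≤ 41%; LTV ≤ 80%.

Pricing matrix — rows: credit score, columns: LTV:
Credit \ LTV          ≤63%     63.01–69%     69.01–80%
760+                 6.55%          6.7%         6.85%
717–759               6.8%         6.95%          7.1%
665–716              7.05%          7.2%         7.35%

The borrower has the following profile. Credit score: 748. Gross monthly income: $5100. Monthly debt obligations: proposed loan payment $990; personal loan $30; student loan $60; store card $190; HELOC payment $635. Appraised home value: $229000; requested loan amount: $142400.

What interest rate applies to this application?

Credit score 748 ≥ 665; Total monthly debts = (990 + 30 + 60 + 190 + 635) = 1,905. DTI: 1,905 ÷ 5,100 = 37.4%, within the 41% cap
LTV = 142,400/229,000 = 62.2% ≤ 80%
Credit 748 → row 717–759; LTV 62.2% → column ≤63%. Grid cell → 6.8%.

6.8%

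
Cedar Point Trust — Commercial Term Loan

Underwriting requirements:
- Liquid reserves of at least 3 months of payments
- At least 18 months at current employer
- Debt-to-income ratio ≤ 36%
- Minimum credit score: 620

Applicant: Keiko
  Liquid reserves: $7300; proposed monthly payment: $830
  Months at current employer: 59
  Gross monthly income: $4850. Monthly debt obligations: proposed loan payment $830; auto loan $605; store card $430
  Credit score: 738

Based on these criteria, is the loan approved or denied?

Denied

Reserves = 7,300/830 = 8.8 months ≥ 3
Employment 59 ≥ 18 months
Total monthly debts = (830 + 605 + 430) = 1,865. DTI: 1,865 ÷ 4,850 = 38.5%, exceeds the 36% cap
Credit score 738 ≥ 620 (meets)
Fails on DTI.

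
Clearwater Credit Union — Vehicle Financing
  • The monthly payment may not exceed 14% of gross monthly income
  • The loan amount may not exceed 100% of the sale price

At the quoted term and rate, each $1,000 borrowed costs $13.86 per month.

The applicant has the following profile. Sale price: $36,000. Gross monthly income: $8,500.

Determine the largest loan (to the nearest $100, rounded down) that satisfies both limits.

Payment cap: 14% × $8,500 = $1,190/month.
At $13.86 per $1,000, that supports 1,190/13.86 × 1,000 ≈ $85,858 → $85,800.
LTV cap: 100% × $36,000 = $36,000 → $36,000.
Binding constraint: loan-to-value.

$36,000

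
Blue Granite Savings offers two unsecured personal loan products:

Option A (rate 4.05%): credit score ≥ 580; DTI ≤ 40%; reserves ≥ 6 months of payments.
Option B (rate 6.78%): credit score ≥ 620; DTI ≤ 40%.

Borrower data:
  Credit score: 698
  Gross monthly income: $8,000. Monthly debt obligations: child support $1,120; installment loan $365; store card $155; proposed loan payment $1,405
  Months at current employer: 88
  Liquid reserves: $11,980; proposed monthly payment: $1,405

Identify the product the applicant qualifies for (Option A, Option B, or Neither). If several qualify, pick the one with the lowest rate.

Option A

Total debts = (1,120 + 365 + 155 + 1,405) = 3,045; DTI = 3,045/8,000 = 38.1%.
Reserves = 11,980/1,405 = 8.5 months.
Option A: score 698 ≥ 580; DTI 38.1% ≤ 40%; reserves 8.5 ≥ 6 mo → qualifies.
Option B: score 698 ≥ 620; DTI 38.1% ≤ 40% → qualifies.
Qualifying: Option A, Option B. Lowest rate is 4.05% → Option A.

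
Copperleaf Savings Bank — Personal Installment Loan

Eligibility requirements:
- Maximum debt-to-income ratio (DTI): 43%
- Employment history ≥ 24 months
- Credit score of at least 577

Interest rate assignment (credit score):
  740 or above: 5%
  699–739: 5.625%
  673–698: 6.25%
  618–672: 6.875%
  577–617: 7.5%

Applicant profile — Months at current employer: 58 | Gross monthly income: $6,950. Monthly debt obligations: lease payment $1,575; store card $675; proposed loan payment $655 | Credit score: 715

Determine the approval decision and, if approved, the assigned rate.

Credit score 715 ≥ 577 (meets minimum)
Employment 58 ≥ 24 months
Total monthly debts = (1,575 + 675 + 655) = 2,905. DTI = 2,905/6,950 = 41.8% ≤ 43%
All requirements met. Score 715 falls in the 699–739 tier → 5.625%.

Approved at 5.625%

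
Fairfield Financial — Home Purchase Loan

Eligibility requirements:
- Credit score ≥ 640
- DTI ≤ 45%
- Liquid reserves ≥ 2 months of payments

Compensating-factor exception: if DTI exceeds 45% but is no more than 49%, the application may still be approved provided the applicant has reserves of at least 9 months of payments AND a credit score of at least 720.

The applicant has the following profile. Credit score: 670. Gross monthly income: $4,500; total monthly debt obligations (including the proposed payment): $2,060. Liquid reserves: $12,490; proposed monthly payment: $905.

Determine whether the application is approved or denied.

Credit score 670 ≥ 640 (meets base)
DTI: 2,060 ÷ 4,500 = 45.8%, over the 45% base limit.
Reserves: 12,490 ÷ 905 = 13.8 months (meets 2-month minimum)
DTI 45.8% is within the 45%–49% exception band; checking compensating factors.
Override check — reserves: 13.8 mo (ok); score: 670 (below 720).
Override conditions not both satisfied; exception does not apply.

Denied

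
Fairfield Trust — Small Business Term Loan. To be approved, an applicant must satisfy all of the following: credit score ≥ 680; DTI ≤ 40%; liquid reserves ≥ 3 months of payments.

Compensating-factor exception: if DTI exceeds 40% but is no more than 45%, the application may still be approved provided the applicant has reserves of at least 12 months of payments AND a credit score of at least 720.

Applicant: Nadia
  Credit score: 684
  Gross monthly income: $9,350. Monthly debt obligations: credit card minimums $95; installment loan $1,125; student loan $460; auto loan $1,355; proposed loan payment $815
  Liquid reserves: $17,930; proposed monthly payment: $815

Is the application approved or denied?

Credit score 684 ≥ 680 (meets base)
Total debts = (95 + 1,125 + 460 + 1,355 + 815) = 3,850. DTI = 3,850/9,350 = 41.2% > 40% — standard DTI limit exceeded.
Reserves = 17,930/815 = 22.0 months ≥ 3
41.2% falls in the override range (40%–45%), so the compensating-factor test applies.
Override check — reserves: 22.0 mo (ok); score: 684 (below 720).
Compensating-factor requirement not fully met.

Denied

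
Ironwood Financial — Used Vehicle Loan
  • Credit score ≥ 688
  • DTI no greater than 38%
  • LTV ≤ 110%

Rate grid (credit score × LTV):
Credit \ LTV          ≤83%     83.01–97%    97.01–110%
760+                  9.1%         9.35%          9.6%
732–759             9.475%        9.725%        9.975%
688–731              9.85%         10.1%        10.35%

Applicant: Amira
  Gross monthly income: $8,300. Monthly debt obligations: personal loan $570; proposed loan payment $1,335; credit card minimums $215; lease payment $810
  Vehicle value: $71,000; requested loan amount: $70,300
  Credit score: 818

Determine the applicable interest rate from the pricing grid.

Credit score 818 ≥ 688; Total monthly debts = (570 + 1,335 + 215 + 810) = 2,930. DTI: 2,930 ÷ 8,300 = 35.3%, within the 38% cap
LTV: 70,300 ÷ 71,000 = 99%, within 110% cap
Row: 818 falls in 760+. Column: 99% falls in 97.01–110%. Rate = 9.6%.

9.6%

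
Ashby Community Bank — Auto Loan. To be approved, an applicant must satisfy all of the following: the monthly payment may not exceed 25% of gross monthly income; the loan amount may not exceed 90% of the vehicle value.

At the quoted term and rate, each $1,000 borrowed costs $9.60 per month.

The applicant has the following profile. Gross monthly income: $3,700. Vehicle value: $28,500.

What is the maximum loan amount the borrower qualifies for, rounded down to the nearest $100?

Payment cap: 25% × $3,700 = $925/month.
At $9.60 per $1,000, that supports 925/9.60 × 1,000 ≈ $96,354 → $96,300.
LTV cap: 90% × $28,500 = $25,650 → $25,600.
Binding constraint: loan-to-value.

$25,600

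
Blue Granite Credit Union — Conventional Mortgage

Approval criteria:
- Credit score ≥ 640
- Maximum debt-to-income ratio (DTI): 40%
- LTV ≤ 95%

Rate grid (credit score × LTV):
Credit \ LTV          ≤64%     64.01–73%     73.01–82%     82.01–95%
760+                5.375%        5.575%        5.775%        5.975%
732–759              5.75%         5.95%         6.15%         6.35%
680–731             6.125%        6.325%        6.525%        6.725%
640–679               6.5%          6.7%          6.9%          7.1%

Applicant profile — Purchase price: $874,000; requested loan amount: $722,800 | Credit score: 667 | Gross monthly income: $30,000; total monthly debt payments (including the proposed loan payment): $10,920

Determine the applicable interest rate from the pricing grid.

7.1%

Credit score 667 ≥ 640; Debt-to-income = 10,920/30,000 = 36.4% — meets 40% limit
LTV: 722,800 ÷ 874,000 = 82.7%, within 95% cap
Credit 667 → row 640–679; LTV 82.7% → column 82.01–95%. Grid cell → 7.1%.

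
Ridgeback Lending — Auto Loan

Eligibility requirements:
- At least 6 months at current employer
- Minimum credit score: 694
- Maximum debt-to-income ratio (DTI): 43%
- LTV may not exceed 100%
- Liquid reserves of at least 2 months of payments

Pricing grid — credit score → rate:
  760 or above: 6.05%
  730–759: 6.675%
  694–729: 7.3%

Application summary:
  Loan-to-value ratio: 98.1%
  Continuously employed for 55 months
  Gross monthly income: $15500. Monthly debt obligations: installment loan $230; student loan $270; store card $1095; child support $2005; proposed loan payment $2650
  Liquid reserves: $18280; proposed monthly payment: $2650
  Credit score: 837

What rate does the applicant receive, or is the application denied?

Credit score 837 ≥ 694 (meets minimum)
Reserves: 18,280 ÷ 2,650 = 6.9 months (meets 2-month minimum)
Total monthly debts = (230 + 270 + 1,095 + 2,005 + 2,650) = 6,250. DTI: 6,250 ÷ 15,500 = 40.3%, within the 43% cap
LTV 98.1% — within 100%
Employment 55 ≥ 6 months
All requirements met. Score 837 falls in the 760 or above tier → 6.05%.

Approved at 6.05%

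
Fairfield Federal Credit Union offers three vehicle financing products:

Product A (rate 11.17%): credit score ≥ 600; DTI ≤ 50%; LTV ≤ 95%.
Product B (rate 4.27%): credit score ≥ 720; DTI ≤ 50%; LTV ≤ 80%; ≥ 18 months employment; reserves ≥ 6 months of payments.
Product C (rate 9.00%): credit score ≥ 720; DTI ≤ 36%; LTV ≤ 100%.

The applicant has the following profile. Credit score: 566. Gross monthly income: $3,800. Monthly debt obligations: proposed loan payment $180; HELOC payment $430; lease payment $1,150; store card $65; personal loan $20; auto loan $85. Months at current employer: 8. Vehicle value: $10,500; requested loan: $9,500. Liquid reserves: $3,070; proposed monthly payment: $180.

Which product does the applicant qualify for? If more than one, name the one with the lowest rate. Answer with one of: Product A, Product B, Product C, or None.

None

Total debts = (180 + 430 + 1,150 + 65 + 20 + 85) = 1,930; DTI = 1,930/3,800 = 50.8%.
LTV = 9,500/10,500 = 90.5%.
Reserves = 3,070/180 = 17.1 months.
Product A: score 566 < 600; DTI 50.8% > 50%; LTV 90.5% ≤ 95% → does not qualify.
Product B: score 566 < 720; DTI 50.8% > 50%; LTV 90.5% > 80%; employment 8 < 18 mo; reserves 17.1 ≥ 6 mo → does not qualify.
Product C: score 566 < 720; DTI 50.8% > 36%; LTV 90.5% ≤ 100% → does not qualify.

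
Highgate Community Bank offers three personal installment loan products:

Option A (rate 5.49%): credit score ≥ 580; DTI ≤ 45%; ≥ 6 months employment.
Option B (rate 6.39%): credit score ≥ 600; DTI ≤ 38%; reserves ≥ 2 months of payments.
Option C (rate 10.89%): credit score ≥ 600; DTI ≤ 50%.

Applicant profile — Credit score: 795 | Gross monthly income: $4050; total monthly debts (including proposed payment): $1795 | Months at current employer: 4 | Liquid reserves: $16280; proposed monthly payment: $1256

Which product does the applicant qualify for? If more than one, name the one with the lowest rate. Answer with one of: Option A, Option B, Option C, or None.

DTI = 1,795/4,050 = 44.3%.
Reserves = 16,280/1,256 = 13.0 months.
Option A: score 795 ≥ 580; DTI 44.3% ≤ 45%; employment 4 < 6 mo → does not qualify.
Option B: score 795 ≥ 600; DTI 44.3% > 38%; reserves 13.0 ≥ 2 mo → does not qualify.
Option C: score 795 ≥ 600; DTI 44.3% ≤ 50% → qualifies.

Option C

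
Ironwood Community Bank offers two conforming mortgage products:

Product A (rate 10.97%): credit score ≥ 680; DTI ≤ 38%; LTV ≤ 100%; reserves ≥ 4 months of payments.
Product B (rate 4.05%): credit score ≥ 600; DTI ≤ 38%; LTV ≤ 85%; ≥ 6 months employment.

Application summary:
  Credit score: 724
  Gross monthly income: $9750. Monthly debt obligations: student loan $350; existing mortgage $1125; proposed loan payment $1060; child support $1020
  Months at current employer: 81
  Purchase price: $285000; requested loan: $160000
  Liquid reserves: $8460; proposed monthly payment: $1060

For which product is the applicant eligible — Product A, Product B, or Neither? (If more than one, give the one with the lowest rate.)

Product B

Total debts = (350 + 1,125 + 1,060 + 1,020) = 3,555; DTI = 3,555/9,750 = 36.5%.
LTV = 160,000/285,000 = 56.1%.
Reserves = 8,460/1,060 = 8.0 months.
Product A: score 724 ≥ 680; DTI 36.5% ≤ 38%; LTV 56.1% ≤ 100%; reserves 8.0 ≥ 4 mo → qualifies.
Product B: score 724 ≥ 600; DTI 36.5% ≤ 38%; LTV 56.1% ≤ 85%; employment 81 ≥ 6 mo → qualifies.
Qualifying: Product A, Product B. Lowest rate is 4.05% → Product B.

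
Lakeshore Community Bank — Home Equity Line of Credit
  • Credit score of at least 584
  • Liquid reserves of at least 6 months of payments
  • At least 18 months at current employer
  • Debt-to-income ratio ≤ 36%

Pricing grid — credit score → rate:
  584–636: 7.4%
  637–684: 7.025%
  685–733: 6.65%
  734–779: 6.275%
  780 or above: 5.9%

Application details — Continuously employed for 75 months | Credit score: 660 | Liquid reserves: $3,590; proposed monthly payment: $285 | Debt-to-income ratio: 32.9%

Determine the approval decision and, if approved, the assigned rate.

Credit score 660 ≥ 584 (meets minimum)
Debt-to-income 32.9% vs 36% cap — pass
Reserves: 3,590 ÷ 285 = 12.6 months (meets 6-month minimum)
Employment 75 ≥ 18 months
All requirements met. Score 660 falls in the 637–684 tier → 7.025%.

Approved at 7.025%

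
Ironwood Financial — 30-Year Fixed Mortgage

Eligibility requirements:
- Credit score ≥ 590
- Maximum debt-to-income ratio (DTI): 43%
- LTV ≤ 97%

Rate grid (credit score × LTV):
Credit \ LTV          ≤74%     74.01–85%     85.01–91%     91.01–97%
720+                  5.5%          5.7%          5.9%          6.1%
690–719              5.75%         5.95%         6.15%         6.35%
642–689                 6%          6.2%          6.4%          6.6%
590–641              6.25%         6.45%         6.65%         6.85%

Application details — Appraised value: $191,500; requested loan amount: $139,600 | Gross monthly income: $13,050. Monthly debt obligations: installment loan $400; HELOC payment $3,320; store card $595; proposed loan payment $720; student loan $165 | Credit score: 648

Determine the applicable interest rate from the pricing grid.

6%

Credit score 648 ≥ 590; Total monthly debts = (400 + 3,320 + 595 + 720 + 165) = 5,200. Debt-to-income = 5,200/13,050 = 39.8% — meets 43% limit
LTV: 139,600 ÷ 191,500 = 72.9%, within 97% cap
Row: 648 falls in 642–689. Column: 72.9% falls in ≤74%. Rate = 6%.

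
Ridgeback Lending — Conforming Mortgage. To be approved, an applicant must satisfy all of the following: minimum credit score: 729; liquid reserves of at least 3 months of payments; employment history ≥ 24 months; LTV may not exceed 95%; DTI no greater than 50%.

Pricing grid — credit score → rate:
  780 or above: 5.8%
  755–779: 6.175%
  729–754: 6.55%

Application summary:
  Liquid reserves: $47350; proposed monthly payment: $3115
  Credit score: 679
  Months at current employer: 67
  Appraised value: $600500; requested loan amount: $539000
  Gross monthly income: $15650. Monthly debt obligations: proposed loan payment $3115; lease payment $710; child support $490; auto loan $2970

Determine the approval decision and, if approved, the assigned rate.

Credit score 679 < 729 (below minimum)
Loan-to-value = 539,000/600,500 = 89.8% — pass (95% max)
Total monthly debts = (3,115 + 710 + 490 + 2,970) = 7,285. Debt-to-income = 7,285/15,650 = 46.5% — meets 50% limit
Employment 67 ≥ 24 months
Liquid reserves cover 47,350/3,115 = 15.2 months — ≥ 3 required
Not all requirements met → denied.

Denied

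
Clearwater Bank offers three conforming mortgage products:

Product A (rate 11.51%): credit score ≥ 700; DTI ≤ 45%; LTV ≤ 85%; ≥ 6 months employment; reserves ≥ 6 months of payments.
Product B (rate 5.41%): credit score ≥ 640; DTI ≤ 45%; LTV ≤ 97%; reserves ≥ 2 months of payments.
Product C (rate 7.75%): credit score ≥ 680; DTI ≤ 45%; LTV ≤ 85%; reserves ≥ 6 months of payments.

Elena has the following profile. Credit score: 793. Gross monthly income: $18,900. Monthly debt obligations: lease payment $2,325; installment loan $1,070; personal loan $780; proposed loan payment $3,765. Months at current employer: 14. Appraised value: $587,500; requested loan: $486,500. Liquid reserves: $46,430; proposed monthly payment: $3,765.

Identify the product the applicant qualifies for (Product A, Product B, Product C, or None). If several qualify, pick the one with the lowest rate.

Product B

Total debts = (2,325 + 1,070 + 780 + 3,765) = 7,940; DTI = 7,940/18,900 = 42%.
LTV = 486,500/587,500 = 82.8%.
Reserves = 46,430/3,765 = 12.3 months.
Product A: score 793 ≥ 700; DTI 42% ≤ 45%; LTV 82.8% ≤ 85%; employment 14 ≥ 6 mo; reserves 12.3 ≥ 6 mo → qualifies.
Product B: score 793 ≥ 640; DTI 42% ≤ 45%; LTV 82.8% ≤ 97%; reserves 12.3 ≥ 2 mo → qualifies.
Product C: score 793 ≥ 680; DTI 42% ≤ 45%; LTV 82.8% ≤ 85%; reserves 12.3 ≥ 6 mo → qualifies.
Qualifying: Product A, Product B, Product C. Lowest rate is 5.41% → Product B.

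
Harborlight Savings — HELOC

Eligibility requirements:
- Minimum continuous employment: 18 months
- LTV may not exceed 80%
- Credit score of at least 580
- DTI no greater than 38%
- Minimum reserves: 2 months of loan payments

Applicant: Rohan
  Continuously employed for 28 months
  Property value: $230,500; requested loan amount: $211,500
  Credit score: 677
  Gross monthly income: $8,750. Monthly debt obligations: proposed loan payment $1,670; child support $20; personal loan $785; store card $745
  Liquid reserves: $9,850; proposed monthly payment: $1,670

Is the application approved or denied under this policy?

Employment 28 ≥ 18 months
LTV: 211,500 ÷ 230,500 = 91.8%, exceeds 80% cap
Credit score 677 ≥ 580 (meets)
Total monthly debts = (1,670 + 20 + 785 + 745) = 3,220. DTI: 3,220 ÷ 8,750 = 36.8%, within the 38% cap
Reserves: 9,850 ÷ 1,670 = 5.9 months (meets 2-month minimum)
Fails on LTV.

Denied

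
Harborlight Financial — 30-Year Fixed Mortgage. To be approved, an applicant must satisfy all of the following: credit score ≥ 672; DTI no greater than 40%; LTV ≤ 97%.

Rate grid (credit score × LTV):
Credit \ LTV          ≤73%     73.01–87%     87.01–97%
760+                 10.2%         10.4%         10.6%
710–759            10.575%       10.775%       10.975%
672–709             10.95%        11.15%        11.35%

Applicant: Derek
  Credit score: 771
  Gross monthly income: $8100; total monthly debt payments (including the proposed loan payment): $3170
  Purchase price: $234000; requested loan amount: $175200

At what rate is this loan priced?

Credit score 771 ≥ 672; DTI: 3,170 ÷ 8,100 = 39.1%, within the 40% cap
LTV = 175,200/234,000 = 74.9% ≤ 97%
Score 771 is in the 760+ band; LTV 74.9% is in the 73.01–87% band → 10.4%.

10.4%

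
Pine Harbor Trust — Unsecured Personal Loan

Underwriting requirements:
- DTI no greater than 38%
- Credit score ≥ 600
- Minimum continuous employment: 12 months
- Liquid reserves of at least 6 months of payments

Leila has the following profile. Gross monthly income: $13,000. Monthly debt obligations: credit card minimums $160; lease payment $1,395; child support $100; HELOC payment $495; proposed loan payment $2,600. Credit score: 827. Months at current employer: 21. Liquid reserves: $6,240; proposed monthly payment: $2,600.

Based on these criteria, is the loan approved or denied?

Total monthly debts = (160 + 1,395 + 100 + 495 + 2,600) = 4,750. DTI = 4,750/13,000 = 36.5% ≤ 38%
Credit score 827 ≥ 600 (meets)
Employment 21 ≥ 12 months
Reserves: 6,240 ÷ 2,600 = 2.4 months (below 6-month minimum)
Fails on reserves.

Denied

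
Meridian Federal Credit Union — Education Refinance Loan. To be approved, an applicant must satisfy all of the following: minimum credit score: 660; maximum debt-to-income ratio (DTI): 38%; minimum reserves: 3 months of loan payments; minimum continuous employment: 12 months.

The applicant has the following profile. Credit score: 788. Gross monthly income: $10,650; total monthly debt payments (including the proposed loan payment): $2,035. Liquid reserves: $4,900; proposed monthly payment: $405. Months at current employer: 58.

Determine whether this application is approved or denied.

Approved

Credit score 788 ≥ 660 (meets)
Debt-to-income = 2,035/10,650 = 19.1% — meets 38% limit
Reserves: 4,900 ÷ 405 = 12.1 months (meets 3-month minimum)
Employment 58 ≥ 12 months
All criteria satisfied.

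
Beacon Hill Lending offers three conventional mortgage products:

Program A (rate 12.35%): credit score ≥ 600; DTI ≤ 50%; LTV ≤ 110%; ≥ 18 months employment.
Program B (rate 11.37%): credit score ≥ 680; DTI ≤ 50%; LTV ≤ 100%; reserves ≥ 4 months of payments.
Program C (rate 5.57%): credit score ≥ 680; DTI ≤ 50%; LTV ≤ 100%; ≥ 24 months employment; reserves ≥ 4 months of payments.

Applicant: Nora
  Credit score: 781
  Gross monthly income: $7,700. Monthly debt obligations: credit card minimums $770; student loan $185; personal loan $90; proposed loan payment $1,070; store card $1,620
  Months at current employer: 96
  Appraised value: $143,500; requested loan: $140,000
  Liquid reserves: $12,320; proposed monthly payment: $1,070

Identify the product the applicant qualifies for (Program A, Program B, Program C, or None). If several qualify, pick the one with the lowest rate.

Total debts = (770 + 185 + 90 + 1,070 + 1,620) = 3,735; DTI = 3,735/7,700 = 48.5%.
LTV = 140,000/143,500 = 97.6%.
Reserves = 12,320/1,070 = 11.5 months.
Program A: score 781 ≥ 600; DTI 48.5% ≤ 50%; LTV 97.6% ≤ 110%; employment 96 ≥ 18 mo → qualifies.
Program B: score 781 ≥ 680; DTI 48.5% ≤ 50%; LTV 97.6% ≤ 100%; reserves 11.5 ≥ 4 mo → qualifies.
Program C: score 781 ≥ 680; DTI 48.5% ≤ 50%; LTV 97.6% ≤ 100%; employment 96 ≥ 24 mo; reserves 11.5 ≥ 4 mo → qualifies.
Qualifying: Program A, Program B, Program C. Lowest rate is 5.57% → Program C.

Program C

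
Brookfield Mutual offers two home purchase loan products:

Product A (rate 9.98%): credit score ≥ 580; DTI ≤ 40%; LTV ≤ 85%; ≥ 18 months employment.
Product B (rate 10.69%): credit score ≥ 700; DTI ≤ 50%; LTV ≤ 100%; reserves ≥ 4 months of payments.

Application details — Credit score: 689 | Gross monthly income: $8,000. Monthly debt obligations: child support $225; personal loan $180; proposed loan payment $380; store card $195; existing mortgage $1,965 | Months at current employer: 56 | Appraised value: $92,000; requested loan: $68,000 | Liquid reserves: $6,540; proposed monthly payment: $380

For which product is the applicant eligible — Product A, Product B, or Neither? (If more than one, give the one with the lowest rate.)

Total debts = (225 + 180 + 380 + 195 + 1,965) = 2,945; DTI = 2,945/8,000 = 36.8%.
LTV = 68,000/92,000 = 73.9%.
Reserves = 6,540/380 = 17.2 months.
Product A: score 689 ≥ 580; DTI 36.8% ≤ 40%; LTV 73.9% ≤ 85%; employment 56 ≥ 18 mo → qualifies.
Product B: score 689 < 700; DTI 36.8% ≤ 50%; LTV 73.9% ≤ 100%; reserves 17.2 ≥ 4 mo → does not qualify.

Product A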